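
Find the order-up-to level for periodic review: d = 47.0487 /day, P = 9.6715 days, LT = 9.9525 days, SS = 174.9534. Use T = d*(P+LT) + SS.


P + LT = 19.6240
d*(P+LT) = 47.0487 * 19.6240 = 923.2837
T = 923.2837 + 174.9534 = 1098.2371

1098.2371 units


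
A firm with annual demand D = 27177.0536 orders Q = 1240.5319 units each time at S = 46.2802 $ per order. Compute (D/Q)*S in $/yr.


Number of orders = D/Q = 21.9076
Cost = 21.9076 * 46.2802 = 1013.8872

1013.8872 $/yr


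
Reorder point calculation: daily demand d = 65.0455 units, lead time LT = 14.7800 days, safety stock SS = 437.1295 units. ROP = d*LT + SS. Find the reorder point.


d*LT = 65.0455 * 14.7800 = 961.3725
ROP = 961.3725 + 437.1295 = 1398.5020

1398.5020 units


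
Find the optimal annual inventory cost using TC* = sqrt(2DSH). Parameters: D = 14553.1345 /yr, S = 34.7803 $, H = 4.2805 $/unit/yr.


2*D*S*H = 4333256.1681
TC* = sqrt(4333256.1681) = 2081.6475

2081.6475 $/yr


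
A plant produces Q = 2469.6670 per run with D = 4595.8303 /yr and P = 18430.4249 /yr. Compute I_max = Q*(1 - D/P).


D/P = 0.2494
1 - D/P = 0.7506
I_max = 2469.6670 * 0.7506 = 1853.8282

1853.8282 units


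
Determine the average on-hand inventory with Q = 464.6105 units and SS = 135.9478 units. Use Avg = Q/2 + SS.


Q/2 = 232.3053
Avg = 232.3053 + 135.9478 = 368.2531

368.2531 units


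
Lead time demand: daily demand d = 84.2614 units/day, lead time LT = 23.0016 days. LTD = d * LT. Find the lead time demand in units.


LTD = 84.2614 * 23.0016 = 1938.1470

1938.1470 units


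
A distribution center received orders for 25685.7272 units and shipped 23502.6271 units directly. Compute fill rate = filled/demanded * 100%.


FR = 23502.6271 / 25685.7272 * 100 = 91.5007

91.5007%


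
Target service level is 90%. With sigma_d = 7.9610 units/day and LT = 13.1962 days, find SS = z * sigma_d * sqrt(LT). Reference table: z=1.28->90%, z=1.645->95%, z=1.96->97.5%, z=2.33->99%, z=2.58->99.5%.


From the table, SL = 90% corresponds to z = 1.28
sqrt(LT) = sqrt(13.1962) = 3.6327
SS = 1.28 * 7.9610 * 3.6327 = 37.0171

37.0171 units


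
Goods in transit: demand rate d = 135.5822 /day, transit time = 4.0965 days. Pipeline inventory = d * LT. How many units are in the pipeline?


Pipeline = 135.5822 * 4.0965 = 555.4125

555.4125 units


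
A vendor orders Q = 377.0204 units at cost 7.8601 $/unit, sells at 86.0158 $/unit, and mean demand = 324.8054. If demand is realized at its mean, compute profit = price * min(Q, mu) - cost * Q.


Sales at mu = min(377.0204, 324.8054) = 324.8054
Revenue = 86.0158 * 324.8054 = 27938.3963
Total cost = 7.8601 * 377.0204 = 2963.4180
Profit = 27938.3963 - 2963.4180 = 24974.9783

24974.9783 $


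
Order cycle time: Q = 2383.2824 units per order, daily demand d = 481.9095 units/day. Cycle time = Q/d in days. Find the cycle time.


Cycle = 2383.2824 / 481.9095 = 4.9455

4.9455 days


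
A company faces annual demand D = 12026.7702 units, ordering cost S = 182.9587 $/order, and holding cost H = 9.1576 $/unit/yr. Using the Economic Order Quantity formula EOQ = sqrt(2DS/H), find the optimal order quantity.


2*D*S = 2 * 12026.7702 * 182.9587 = 4400804.4820
2*D*S/H = 480563.0822
EOQ = sqrt(480563.0822) = 693.2266

693.2266 units


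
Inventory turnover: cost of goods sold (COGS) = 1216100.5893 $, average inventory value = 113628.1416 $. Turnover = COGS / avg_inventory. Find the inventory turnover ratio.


Turnover = 1216100.5893 / 113628.1416 = 10.7025

10.7025


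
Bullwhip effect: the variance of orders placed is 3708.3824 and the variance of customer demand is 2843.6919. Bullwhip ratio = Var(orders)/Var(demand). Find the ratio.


BW = 3708.3824 / 2843.6919 = 1.3041

1.3041


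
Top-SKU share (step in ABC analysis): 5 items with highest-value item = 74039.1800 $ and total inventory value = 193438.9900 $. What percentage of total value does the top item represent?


Top item = 74039.1800
Total = 193438.9900
Percentage = 74039.1800 / 193438.9900 * 100 = 38.2752

38.2752%


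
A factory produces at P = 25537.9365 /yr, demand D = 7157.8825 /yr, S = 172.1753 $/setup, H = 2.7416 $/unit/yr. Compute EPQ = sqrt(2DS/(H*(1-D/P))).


1 - D/P = 1 - 0.2803 = 0.7197
H*(1-D/P) = 1.9732
2DS = 2464821.1336
EPQ = sqrt(1249166.5244) = 1117.6612

1117.6612 units


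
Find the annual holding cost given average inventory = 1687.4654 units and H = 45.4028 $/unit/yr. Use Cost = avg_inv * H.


Cost = 1687.4654 * 45.4028 = 76615.6541

76615.6541 $/yr


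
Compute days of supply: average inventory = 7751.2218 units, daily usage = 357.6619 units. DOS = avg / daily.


DOS = 7751.2218 / 357.6619 = 21.6719

21.6719 days


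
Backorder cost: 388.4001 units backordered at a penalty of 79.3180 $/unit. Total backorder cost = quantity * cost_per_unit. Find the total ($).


Total = 388.4001 * 79.3180 = 30807.1191

30807.1191 $


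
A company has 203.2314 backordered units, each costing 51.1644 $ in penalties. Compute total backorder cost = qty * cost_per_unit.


Total = 203.2314 * 51.1644 = 10398.2126

10398.2126 $


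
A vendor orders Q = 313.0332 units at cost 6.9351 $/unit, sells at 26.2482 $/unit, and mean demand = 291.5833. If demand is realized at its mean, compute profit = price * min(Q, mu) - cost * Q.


Sales at mu = min(313.0332, 291.5833) = 291.5833
Revenue = 26.2482 * 291.5833 = 7653.5368
Total cost = 6.9351 * 313.0332 = 2170.9165
Profit = 7653.5368 - 2170.9165 = 5482.6202

5482.6202 $


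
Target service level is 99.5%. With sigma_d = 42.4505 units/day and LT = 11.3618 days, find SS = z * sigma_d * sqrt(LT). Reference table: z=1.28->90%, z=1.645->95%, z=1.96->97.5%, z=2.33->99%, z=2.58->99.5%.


From the table, SL = 99.5% corresponds to z = 2.58
sqrt(LT) = sqrt(11.3618) = 3.3707
SS = 2.58 * 42.4505 * 3.3707 = 369.1697

369.1697 units


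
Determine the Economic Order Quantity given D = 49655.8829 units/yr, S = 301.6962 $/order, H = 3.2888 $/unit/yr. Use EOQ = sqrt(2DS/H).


2*D*S = 2 * 49655.8829 * 301.6962 = 29961982.3571
2*D*S/H = 9110308.4277
EOQ = sqrt(9110308.4277) = 3018.3287

3018.3287 units


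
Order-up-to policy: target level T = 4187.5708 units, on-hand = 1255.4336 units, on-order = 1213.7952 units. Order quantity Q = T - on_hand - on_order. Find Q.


Inventory position = OH + OO = 1255.4336 + 1213.7952 = 2469.2288
Q = 4187.5708 - 2469.2288 = 1718.3420

1718.3420 units


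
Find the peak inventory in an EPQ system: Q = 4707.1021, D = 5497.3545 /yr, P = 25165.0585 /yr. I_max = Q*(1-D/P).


D/P = 0.2185
1 - D/P = 0.7815
I_max = 4707.1021 * 0.7815 = 3678.8268

3678.8268 units


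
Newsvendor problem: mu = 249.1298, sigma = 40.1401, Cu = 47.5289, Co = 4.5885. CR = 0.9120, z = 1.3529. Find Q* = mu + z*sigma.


CR = Cu/(Cu+Co) = 47.5289/(47.5289+4.5885) = 0.9120
z = 1.3529
Q* = 249.1298 + 1.3529 * 40.1401 = 303.4353

303.4353 units


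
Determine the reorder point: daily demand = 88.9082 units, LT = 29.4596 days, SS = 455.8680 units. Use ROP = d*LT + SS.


d*LT = 88.9082 * 29.4596 = 2619.2000
ROP = 2619.2000 + 455.8680 = 3075.0680

3075.0680 units


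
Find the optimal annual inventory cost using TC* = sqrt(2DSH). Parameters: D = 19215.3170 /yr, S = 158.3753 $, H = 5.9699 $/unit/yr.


2*D*S*H = 36335576.5917
TC* = sqrt(36335576.5917) = 6027.8998

6027.8998 $/yr


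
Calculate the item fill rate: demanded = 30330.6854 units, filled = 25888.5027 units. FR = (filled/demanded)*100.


FR = 25888.5027 / 30330.6854 * 100 = 85.3542

85.3542%


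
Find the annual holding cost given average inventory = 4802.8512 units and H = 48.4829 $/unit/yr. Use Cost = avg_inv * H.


Cost = 4802.8512 * 48.4829 = 232856.1544

232856.1544 $/yr


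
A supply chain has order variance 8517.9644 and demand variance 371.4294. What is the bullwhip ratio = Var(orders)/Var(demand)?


BW = 8517.9644 / 371.4294 = 22.9329

22.9329


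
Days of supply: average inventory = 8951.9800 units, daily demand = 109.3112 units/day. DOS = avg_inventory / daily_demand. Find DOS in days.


DOS = 8951.9800 / 109.3112 = 81.8944

81.8944 days


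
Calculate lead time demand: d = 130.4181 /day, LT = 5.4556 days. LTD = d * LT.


LTD = 130.4181 * 5.4556 = 711.5090

711.5090 units


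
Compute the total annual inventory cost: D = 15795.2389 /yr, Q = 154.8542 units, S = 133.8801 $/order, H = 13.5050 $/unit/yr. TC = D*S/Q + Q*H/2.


Ordering cost = D*S/Q = 13655.8657
Holding cost = Q*H/2 = 1045.6530
TC = 13655.8657 + 1045.6530 = 14701.5187

14701.5187 $/yr


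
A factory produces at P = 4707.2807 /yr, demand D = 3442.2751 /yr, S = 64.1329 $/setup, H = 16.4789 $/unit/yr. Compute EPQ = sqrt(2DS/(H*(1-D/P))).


1 - D/P = 1 - 0.7313 = 0.2687
H*(1-D/P) = 4.4284
2DS = 441526.1695
EPQ = sqrt(99702.4613) = 315.7570

315.7570 units


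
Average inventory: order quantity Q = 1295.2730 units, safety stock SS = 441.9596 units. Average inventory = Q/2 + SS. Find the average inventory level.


Q/2 = 647.6365
Avg = 647.6365 + 441.9596 = 1089.5961

1089.5961 units


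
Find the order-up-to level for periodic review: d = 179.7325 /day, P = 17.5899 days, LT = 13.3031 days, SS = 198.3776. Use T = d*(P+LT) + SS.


P + LT = 30.8930
d*(P+LT) = 179.7325 * 30.8930 = 5552.4761
T = 5552.4761 + 198.3776 = 5750.8537

5750.8537 units


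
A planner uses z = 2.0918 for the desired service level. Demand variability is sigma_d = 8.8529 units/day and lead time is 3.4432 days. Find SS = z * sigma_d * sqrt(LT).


sqrt(LT) = sqrt(3.4432) = 1.8556
SS = 2.0918 * 8.8529 * 1.8556 = 34.3627

34.3627 units


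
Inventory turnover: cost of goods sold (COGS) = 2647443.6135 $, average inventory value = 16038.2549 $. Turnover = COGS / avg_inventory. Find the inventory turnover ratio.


Turnover = 2647443.6135 / 16038.2549 = 165.0706

165.0706


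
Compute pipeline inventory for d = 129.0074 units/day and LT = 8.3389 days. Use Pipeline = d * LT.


Pipeline = 129.0074 * 8.3389 = 1075.7798

1075.7798 units


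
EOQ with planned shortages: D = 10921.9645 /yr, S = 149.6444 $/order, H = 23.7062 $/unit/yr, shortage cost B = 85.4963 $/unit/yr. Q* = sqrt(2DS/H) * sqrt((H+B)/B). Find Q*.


sqrt(2DS/H) = 371.3339
sqrt((H+B)/B) = 1.1302
Q* = 371.3339 * 1.1302 = 419.6694

419.6694 units


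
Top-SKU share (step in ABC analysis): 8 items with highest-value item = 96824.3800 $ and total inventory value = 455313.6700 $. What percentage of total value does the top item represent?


Top item = 96824.3800
Total = 455313.6700
Percentage = 96824.3800 / 455313.6700 * 100 = 21.2654

21.2654%


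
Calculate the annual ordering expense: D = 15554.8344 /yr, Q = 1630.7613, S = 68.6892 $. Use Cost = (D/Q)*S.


Number of orders = D/Q = 9.5384
Cost = 9.5384 * 68.6892 = 655.1843

655.1843 $/yr


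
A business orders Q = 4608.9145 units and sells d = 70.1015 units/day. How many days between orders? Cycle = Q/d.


Cycle = 4608.9145 / 70.1015 = 65.7463

65.7463 days


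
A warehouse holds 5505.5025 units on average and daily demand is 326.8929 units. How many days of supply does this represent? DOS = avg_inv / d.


DOS = 5505.5025 / 326.8929 = 16.8419

16.8419 days


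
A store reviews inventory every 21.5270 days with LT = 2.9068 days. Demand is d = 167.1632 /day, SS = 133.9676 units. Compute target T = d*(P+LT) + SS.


P + LT = 24.4338
d*(P+LT) = 167.1632 * 24.4338 = 4084.4322
T = 4084.4322 + 133.9676 = 4218.3998

4218.3998 units


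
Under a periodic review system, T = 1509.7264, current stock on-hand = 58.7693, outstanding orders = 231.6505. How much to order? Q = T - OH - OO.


Inventory position = OH + OO = 58.7693 + 231.6505 = 290.4198
Q = 1509.7264 - 290.4198 = 1219.3066

1219.3066 units


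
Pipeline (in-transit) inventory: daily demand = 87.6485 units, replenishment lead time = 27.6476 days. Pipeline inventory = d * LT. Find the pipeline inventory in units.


Pipeline = 87.6485 * 27.6476 = 2423.2707

2423.2707 units


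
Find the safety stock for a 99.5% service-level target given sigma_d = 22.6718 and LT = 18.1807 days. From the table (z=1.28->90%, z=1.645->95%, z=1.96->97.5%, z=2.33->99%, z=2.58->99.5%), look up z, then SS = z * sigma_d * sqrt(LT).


From the table, SL = 99.5% corresponds to z = 2.58
sqrt(LT) = sqrt(18.1807) = 4.2639
SS = 2.58 * 22.6718 * 4.2639 = 249.4084

249.4084 units


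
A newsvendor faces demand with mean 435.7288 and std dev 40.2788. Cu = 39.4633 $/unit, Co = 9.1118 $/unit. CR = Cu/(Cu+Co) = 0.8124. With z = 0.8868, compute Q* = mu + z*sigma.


CR = Cu/(Cu+Co) = 39.4633/(39.4633+9.1118) = 0.8124
z = 0.8868
Q* = 435.7288 + 0.8868 * 40.2788 = 471.4480

471.4480 units


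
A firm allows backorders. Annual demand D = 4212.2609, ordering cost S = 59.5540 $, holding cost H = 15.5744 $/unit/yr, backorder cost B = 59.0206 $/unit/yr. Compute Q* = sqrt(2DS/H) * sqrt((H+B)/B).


sqrt(2DS/H) = 179.4826
sqrt((H+B)/B) = 1.1242
Q* = 179.4826 * 1.1242 = 201.7788

201.7788 units


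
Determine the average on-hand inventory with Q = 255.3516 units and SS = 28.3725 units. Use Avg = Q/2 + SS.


Q/2 = 127.6758
Avg = 127.6758 + 28.3725 = 156.0483

156.0483 units


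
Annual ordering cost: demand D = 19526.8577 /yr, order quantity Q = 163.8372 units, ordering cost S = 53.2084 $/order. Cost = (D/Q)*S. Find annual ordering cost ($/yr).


Number of orders = D/Q = 119.1845
Cost = 119.1845 * 53.2084 = 6341.6175

6341.6175 $/yr


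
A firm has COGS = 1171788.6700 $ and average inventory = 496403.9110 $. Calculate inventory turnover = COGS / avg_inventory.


Turnover = 1171788.6700 / 496403.9110 = 2.3606

2.3606


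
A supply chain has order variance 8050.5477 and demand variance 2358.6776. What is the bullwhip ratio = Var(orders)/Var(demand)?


BW = 8050.5477 / 2358.6776 = 3.4132

3.4132


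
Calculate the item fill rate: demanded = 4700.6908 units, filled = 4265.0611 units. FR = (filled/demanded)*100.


FR = 4265.0611 / 4700.6908 * 100 = 90.7326

90.7326%


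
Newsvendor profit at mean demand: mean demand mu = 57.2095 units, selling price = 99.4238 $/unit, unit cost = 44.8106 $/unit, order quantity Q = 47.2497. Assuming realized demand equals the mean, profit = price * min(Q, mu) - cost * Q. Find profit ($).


Sales at mu = min(47.2497, 57.2095) = 47.2497
Revenue = 99.4238 * 47.2497 = 4697.7447
Total cost = 44.8106 * 47.2497 = 2117.2874
Profit = 4697.7447 - 2117.2874 = 2580.4573

2580.4573 $


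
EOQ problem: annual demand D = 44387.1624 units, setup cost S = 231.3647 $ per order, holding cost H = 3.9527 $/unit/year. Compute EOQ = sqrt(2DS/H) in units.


2*D*S = 2 * 44387.1624 * 231.3647 = 20539245.0251
2*D*S/H = 5196256.9952
EOQ = sqrt(5196256.9952) = 2279.5300

2279.5300 units


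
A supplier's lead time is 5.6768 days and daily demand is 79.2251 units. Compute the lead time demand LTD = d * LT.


LTD = 79.2251 * 5.6768 = 449.7450

449.7450 units


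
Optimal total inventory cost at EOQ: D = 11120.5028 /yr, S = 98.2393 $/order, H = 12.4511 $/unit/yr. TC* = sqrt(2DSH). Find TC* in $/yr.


2*D*S*H = 27204916.6618
TC* = sqrt(27204916.6618) = 5215.8333

5215.8333 $/yr


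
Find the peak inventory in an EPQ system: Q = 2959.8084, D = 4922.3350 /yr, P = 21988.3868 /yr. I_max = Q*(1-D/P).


D/P = 0.2239
1 - D/P = 0.7761
I_max = 2959.8084 * 0.7761 = 2297.2237

2297.2237 units


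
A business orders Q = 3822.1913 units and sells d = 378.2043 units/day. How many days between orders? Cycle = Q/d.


Cycle = 3822.1913 / 378.2043 = 10.1062

10.1062 days


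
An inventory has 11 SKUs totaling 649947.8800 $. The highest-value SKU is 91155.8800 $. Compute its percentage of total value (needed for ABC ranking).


Top item = 91155.8800
Total = 649947.8800
Percentage = 91155.8800 / 649947.8800 * 100 = 14.0251

14.0251%


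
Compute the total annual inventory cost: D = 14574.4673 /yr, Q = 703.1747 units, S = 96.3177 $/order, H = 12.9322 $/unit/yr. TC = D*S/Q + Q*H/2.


Ordering cost = D*S/Q = 1996.3448
Holding cost = Q*H/2 = 4546.7979
TC = 1996.3448 + 4546.7979 = 6543.1427

6543.1427 $/yr


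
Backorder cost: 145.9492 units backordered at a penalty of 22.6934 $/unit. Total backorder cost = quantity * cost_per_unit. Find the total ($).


Total = 145.9492 * 22.6934 = 3312.0836

3312.0836 $


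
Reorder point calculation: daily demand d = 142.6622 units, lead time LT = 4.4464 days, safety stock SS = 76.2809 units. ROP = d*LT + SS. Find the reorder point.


d*LT = 142.6622 * 4.4464 = 634.3332
ROP = 634.3332 + 76.2809 = 710.6141

710.6141 units


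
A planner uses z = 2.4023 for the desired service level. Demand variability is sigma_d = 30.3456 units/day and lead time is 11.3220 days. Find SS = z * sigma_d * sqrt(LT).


sqrt(LT) = sqrt(11.3220) = 3.3648
SS = 2.4023 * 30.3456 * 3.3648 = 245.2927

245.2927 units


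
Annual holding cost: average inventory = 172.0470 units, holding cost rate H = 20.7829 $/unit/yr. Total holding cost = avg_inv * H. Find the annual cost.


Cost = 172.0470 * 20.7829 = 3575.6356

3575.6356 $/yr


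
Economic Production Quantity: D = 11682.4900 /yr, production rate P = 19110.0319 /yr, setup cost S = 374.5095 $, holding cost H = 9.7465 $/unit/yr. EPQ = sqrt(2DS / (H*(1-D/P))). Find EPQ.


1 - D/P = 1 - 0.6113 = 0.3887
H*(1-D/P) = 3.7882
2DS = 8750406.9773
EPQ = sqrt(2309914.2965) = 1519.8402

1519.8402 units


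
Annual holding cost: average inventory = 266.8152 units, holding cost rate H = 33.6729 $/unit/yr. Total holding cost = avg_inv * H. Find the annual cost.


Cost = 266.8152 * 33.6729 = 8984.4415

8984.4415 $/yr


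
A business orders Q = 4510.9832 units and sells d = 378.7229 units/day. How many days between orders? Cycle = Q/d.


Cycle = 4510.9832 / 378.7229 = 11.9110

11.9110 days


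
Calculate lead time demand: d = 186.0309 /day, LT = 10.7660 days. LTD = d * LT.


LTD = 186.0309 * 10.7660 = 2002.8087

2002.8087 units


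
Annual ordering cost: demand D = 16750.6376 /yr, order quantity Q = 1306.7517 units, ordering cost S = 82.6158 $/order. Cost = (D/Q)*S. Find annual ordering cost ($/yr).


Number of orders = D/Q = 12.8185
Cost = 12.8185 * 82.6158 = 1059.0132

1059.0132 $/yr


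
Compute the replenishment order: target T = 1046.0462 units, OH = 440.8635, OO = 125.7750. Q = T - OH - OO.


Inventory position = OH + OO = 440.8635 + 125.7750 = 566.6385
Q = 1046.0462 - 566.6385 = 479.4077

479.4077 units


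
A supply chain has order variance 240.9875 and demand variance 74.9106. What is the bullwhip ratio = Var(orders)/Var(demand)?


BW = 240.9875 / 74.9106 = 3.2170

3.2170


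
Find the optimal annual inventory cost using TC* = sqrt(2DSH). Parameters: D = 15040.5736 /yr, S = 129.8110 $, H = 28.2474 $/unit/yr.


2*D*S*H = 110302249.6809
TC* = sqrt(110302249.6809) = 10502.4878

10502.4878 $/yr


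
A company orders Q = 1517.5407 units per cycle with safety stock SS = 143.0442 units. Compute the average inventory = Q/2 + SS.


Q/2 = 758.7704
Avg = 758.7704 + 143.0442 = 901.8146

901.8146 units


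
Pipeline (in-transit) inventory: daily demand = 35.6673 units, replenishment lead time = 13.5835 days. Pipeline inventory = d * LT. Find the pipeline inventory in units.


Pipeline = 35.6673 * 13.5835 = 484.4868

484.4868 units


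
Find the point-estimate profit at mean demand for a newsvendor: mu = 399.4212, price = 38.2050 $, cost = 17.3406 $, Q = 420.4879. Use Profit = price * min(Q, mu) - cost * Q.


Sales at mu = min(420.4879, 399.4212) = 399.4212
Revenue = 38.2050 * 399.4212 = 15259.8869
Total cost = 17.3406 * 420.4879 = 7291.5125
Profit = 15259.8869 - 7291.5125 = 7968.3745

7968.3745 $


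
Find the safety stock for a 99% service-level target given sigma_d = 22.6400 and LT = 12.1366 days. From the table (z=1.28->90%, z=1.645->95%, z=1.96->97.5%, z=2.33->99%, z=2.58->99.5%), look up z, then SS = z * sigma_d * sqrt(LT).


From the table, SL = 99% corresponds to z = 2.33
sqrt(LT) = sqrt(12.1366) = 3.4838
SS = 2.33 * 22.6400 * 3.4838 = 183.7726

183.7726 units


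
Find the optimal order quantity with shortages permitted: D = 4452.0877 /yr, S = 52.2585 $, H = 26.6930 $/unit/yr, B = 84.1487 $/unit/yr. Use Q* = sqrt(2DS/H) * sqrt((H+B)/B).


sqrt(2DS/H) = 132.0312
sqrt((H+B)/B) = 1.1477
Q* = 132.0312 * 1.1477 = 151.5321

151.5321 units


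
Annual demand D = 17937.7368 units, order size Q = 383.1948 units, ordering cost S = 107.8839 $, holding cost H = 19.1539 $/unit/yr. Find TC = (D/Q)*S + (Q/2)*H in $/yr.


Ordering cost = D*S/Q = 5050.1547
Holding cost = Q*H/2 = 3669.8374
TC = 5050.1547 + 3669.8374 = 8719.9921

8719.9921 $/yr


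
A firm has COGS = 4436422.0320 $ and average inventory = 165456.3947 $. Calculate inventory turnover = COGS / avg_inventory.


Turnover = 4436422.0320 / 165456.3947 = 26.8132

26.8132


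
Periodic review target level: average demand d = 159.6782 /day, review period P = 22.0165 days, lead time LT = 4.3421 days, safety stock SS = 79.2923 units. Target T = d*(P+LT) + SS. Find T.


P + LT = 26.3586
d*(P+LT) = 159.6782 * 26.3586 = 4208.8938
T = 4208.8938 + 79.2923 = 4288.1861

4288.1861 units


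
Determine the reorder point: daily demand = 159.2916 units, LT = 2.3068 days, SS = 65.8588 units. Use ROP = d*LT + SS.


d*LT = 159.2916 * 2.3068 = 367.4539
ROP = 367.4539 + 65.8588 = 433.3127

433.3127 units


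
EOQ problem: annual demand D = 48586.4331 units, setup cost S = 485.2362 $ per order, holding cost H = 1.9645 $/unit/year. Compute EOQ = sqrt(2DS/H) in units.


2*D*S = 2 * 48586.4331 * 485.2362 = 47151792.3380
2*D*S/H = 24001930.4342
EOQ = sqrt(24001930.4342) = 4899.1765

4899.1765 units


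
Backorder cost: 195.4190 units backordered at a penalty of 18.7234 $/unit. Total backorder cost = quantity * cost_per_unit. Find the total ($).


Total = 195.4190 * 18.7234 = 3658.9081

3658.9081 $


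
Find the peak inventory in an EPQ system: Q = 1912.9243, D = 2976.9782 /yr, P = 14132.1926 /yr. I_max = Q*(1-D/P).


D/P = 0.2107
1 - D/P = 0.7893
I_max = 1912.9243 * 0.7893 = 1509.9625

1509.9625 units


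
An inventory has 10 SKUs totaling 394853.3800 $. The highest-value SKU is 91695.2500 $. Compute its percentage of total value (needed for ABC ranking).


Top item = 91695.2500
Total = 394853.3800
Percentage = 91695.2500 / 394853.3800 * 100 = 23.2226

23.2226%


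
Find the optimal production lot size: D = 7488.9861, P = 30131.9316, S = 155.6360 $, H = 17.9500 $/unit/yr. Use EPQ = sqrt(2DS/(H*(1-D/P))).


1 - D/P = 1 - 0.2485 = 0.7515
H*(1-D/P) = 13.4887
2DS = 2331111.6813
EPQ = sqrt(172819.4742) = 415.7156

415.7156 units


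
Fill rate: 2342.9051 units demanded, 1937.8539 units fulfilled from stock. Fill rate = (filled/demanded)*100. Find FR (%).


FR = 1937.8539 / 2342.9051 * 100 = 82.7116

82.7116%


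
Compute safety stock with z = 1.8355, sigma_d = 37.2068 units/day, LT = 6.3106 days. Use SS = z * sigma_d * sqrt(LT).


sqrt(LT) = sqrt(6.3106) = 2.5121
SS = 1.8355 * 37.2068 * 2.5121 = 171.5584

171.5584 units


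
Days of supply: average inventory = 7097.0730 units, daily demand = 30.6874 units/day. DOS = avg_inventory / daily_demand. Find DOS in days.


DOS = 7097.0730 / 30.6874 = 231.2699

231.2699 days


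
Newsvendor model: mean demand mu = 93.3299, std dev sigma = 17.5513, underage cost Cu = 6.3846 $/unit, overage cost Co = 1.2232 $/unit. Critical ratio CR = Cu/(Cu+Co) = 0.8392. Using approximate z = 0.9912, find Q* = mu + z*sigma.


CR = Cu/(Cu+Co) = 6.3846/(6.3846+1.2232) = 0.8392
z = 0.9912
Q* = 93.3299 + 0.9912 * 17.5513 = 110.7267

110.7267 units


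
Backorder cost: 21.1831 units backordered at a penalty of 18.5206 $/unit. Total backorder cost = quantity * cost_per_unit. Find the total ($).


Total = 21.1831 * 18.5206 = 392.3237

392.3237 $


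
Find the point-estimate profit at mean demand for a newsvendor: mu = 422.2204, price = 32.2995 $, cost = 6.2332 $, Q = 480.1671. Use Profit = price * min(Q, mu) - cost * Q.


Sales at mu = min(480.1671, 422.2204) = 422.2204
Revenue = 32.2995 * 422.2204 = 13637.5078
Total cost = 6.2332 * 480.1671 = 2992.9776
Profit = 13637.5078 - 2992.9776 = 10644.5302

10644.5302 $


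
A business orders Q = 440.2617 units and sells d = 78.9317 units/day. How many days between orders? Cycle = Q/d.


Cycle = 440.2617 / 78.9317 = 5.5778

5.5778 days


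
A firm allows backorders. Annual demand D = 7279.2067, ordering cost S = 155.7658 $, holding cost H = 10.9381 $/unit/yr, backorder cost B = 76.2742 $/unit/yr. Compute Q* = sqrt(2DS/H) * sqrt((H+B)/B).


sqrt(2DS/H) = 455.3257
sqrt((H+B)/B) = 1.0693
Q* = 455.3257 * 1.0693 = 486.8803

486.8803 units


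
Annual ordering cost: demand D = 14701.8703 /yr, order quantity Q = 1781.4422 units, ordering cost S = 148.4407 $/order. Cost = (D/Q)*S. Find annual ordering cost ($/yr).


Number of orders = D/Q = 8.2528
Cost = 8.2528 * 148.4407 = 1225.0501

1225.0501 $/yr


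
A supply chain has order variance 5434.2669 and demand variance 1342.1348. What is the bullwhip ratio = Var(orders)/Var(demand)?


BW = 5434.2669 / 1342.1348 = 4.0490

4.0490


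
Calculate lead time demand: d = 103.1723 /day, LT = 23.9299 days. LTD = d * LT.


LTD = 103.1723 * 23.9299 = 2468.9028

2468.9028 units


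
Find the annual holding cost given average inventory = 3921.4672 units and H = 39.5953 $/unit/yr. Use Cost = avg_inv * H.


Cost = 3921.4672 * 39.5953 = 155271.6702

155271.6702 $/yr


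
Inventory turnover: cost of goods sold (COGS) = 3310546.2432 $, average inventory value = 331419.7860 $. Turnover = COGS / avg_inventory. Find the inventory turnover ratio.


Turnover = 3310546.2432 / 331419.7860 = 9.9890

9.9890


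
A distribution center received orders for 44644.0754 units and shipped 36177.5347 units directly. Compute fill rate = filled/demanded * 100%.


FR = 36177.5347 / 44644.0754 * 100 = 81.0355

81.0355%


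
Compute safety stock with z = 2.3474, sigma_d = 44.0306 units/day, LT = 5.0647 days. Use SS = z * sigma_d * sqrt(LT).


sqrt(LT) = sqrt(5.0647) = 2.2505
SS = 2.3474 * 44.0306 * 2.2505 = 232.6047

232.6047 units


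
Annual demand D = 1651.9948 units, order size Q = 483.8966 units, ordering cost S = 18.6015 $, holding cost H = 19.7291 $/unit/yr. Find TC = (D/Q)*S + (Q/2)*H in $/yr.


Ordering cost = D*S/Q = 63.5044
Holding cost = Q*H/2 = 4773.4222
TC = 63.5044 + 4773.4222 = 4836.9266

4836.9266 $/yr


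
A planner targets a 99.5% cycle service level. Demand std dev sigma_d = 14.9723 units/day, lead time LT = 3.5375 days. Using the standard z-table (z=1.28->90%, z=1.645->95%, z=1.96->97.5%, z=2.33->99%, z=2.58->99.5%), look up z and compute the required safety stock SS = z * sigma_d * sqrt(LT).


From the table, SL = 99.5% corresponds to z = 2.58
sqrt(LT) = sqrt(3.5375) = 1.8808
SS = 2.58 * 14.9723 * 1.8808 = 72.6535

72.6535 units


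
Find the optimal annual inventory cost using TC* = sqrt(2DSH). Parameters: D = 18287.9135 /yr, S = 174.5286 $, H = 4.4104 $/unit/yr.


2*D*S*H = 28153911.3626
TC* = sqrt(28153911.3626) = 5306.0259

5306.0259 $/yr


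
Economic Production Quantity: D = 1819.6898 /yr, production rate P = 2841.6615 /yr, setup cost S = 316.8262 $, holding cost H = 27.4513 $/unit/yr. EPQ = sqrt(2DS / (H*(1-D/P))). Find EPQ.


1 - D/P = 1 - 0.6404 = 0.3596
H*(1-D/P) = 9.8726
2DS = 1153050.8090
EPQ = sqrt(116793.5885) = 341.7508

341.7508 units


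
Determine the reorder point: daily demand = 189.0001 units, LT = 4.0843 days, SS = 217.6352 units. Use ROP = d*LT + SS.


d*LT = 189.0001 * 4.0843 = 771.9331
ROP = 771.9331 + 217.6352 = 989.5683

989.5683 units


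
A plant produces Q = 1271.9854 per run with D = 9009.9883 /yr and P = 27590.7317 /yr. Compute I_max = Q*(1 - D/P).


D/P = 0.3266
1 - D/P = 0.6734
I_max = 1271.9854 * 0.6734 = 856.6077

856.6077 units


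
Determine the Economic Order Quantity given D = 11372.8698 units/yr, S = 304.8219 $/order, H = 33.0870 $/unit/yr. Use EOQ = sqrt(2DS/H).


2*D*S = 2 * 11372.8698 * 304.8219 = 6933399.5618
2*D*S/H = 209550.5655
EOQ = sqrt(209550.5655) = 457.7669

457.7669 units


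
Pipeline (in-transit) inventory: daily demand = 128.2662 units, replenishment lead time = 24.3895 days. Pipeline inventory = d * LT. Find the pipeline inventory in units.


Pipeline = 128.2662 * 24.3895 = 3128.3485

3128.3485 units


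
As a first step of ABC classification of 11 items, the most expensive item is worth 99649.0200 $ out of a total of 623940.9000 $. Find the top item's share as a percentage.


Top item = 99649.0200
Total = 623940.9000
Percentage = 99649.0200 / 623940.9000 * 100 = 15.9709

15.9709%


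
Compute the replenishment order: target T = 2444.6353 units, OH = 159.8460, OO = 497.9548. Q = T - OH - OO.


Inventory position = OH + OO = 159.8460 + 497.9548 = 657.8008
Q = 2444.6353 - 657.8008 = 1786.8345

1786.8345 units


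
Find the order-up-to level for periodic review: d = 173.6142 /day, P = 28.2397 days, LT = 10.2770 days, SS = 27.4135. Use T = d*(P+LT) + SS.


P + LT = 38.5167
d*(P+LT) = 173.6142 * 38.5167 = 6687.0461
T = 6687.0461 + 27.4135 = 6714.4596

6714.4596 units


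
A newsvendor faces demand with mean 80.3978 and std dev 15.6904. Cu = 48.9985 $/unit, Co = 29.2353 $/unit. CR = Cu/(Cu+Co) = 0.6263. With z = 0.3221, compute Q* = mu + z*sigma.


CR = Cu/(Cu+Co) = 48.9985/(48.9985+29.2353) = 0.6263
z = 0.3221
Q* = 80.3978 + 0.3221 * 15.6904 = 85.4517

85.4517 units


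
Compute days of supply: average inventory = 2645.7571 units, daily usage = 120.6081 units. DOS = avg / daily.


DOS = 2645.7571 / 120.6081 = 21.9368

21.9368 days


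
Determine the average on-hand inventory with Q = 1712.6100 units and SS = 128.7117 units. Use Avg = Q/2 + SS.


Q/2 = 856.3050
Avg = 856.3050 + 128.7117 = 985.0167

985.0167 units


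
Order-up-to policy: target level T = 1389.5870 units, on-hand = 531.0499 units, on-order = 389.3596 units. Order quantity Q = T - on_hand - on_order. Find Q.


Inventory position = OH + OO = 531.0499 + 389.3596 = 920.4095
Q = 1389.5870 - 920.4095 = 469.1775

469.1775 units


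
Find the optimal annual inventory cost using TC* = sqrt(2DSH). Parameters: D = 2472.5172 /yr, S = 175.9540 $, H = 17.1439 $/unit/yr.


2*D*S*H = 14916883.0940
TC* = sqrt(14916883.0940) = 3862.2381

3862.2381 $/yr


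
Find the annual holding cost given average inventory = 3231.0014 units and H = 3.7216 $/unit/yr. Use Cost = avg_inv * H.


Cost = 3231.0014 * 3.7216 = 12024.4948

12024.4948 $/yr


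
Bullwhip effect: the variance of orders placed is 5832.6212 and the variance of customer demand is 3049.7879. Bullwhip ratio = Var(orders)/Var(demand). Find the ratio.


BW = 5832.6212 / 3049.7879 = 1.9125

1.9125


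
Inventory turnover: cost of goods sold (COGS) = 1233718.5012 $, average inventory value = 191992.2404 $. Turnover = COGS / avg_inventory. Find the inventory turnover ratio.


Turnover = 1233718.5012 / 191992.2404 = 6.4259

6.4259


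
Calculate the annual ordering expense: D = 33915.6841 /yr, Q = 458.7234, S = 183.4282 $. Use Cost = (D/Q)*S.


Number of orders = D/Q = 73.9349
Cost = 73.9349 * 183.4282 = 13561.7518

13561.7518 $/yr


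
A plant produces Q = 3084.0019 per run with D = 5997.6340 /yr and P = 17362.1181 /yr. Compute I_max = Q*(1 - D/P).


D/P = 0.3454
1 - D/P = 0.6546
I_max = 3084.0019 * 0.6546 = 2018.6529

2018.6529 units


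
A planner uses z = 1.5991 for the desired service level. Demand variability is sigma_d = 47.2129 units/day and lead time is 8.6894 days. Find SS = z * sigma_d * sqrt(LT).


sqrt(LT) = sqrt(8.6894) = 2.9478
SS = 1.5991 * 47.2129 * 2.9478 = 222.5518

222.5518 units


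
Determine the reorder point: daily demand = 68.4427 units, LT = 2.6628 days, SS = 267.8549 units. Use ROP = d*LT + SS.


d*LT = 68.4427 * 2.6628 = 182.2492
ROP = 182.2492 + 267.8549 = 450.1041

450.1041 units


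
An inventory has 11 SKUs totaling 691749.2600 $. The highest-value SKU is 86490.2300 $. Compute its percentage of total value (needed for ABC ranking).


Top item = 86490.2300
Total = 691749.2600
Percentage = 86490.2300 / 691749.2600 * 100 = 12.5031

12.5031%


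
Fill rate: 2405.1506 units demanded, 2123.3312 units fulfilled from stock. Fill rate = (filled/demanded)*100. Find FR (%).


FR = 2123.3312 / 2405.1506 * 100 = 88.2827

88.2827%


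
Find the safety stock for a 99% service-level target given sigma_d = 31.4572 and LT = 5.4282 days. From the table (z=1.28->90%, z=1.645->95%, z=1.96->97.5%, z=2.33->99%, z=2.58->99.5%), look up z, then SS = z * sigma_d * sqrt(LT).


From the table, SL = 99% corresponds to z = 2.33
sqrt(LT) = sqrt(5.4282) = 2.3298
SS = 2.33 * 31.4572 * 2.3298 = 170.7670

170.7670 units


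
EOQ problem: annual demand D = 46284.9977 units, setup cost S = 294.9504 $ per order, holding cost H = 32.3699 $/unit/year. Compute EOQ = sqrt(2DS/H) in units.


2*D*S = 2 * 46284.9977 * 294.9504 = 27303557.1712
2*D*S/H = 843485.9907
EOQ = sqrt(843485.9907) = 918.4149

918.4149 units


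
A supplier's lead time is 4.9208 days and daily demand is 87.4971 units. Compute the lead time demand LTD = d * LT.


LTD = 87.4971 * 4.9208 = 430.5557

430.5557 units


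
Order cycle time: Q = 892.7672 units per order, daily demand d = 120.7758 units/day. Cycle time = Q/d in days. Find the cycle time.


Cycle = 892.7672 / 120.7758 = 7.3919

7.3919 days


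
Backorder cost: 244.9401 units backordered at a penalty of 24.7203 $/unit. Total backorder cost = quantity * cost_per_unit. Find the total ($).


Total = 244.9401 * 24.7203 = 6054.9928

6054.9928 $


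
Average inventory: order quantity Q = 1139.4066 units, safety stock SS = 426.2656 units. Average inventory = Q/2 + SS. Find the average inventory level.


Q/2 = 569.7033
Avg = 569.7033 + 426.2656 = 995.9689

995.9689 units


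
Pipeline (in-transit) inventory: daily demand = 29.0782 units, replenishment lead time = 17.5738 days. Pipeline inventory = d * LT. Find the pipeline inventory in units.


Pipeline = 29.0782 * 17.5738 = 511.0145

511.0145 units


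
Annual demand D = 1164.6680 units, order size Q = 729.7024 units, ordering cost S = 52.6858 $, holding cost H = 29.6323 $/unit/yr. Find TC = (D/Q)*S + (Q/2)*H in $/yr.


Ordering cost = D*S/Q = 84.0911
Holding cost = Q*H/2 = 10811.3802
TC = 84.0911 + 10811.3802 = 10895.4713

10895.4713 $/yr


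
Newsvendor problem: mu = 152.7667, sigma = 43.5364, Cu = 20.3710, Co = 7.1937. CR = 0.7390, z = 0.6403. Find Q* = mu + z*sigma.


CR = Cu/(Cu+Co) = 20.3710/(20.3710+7.1937) = 0.7390
z = 0.6403
Q* = 152.7667 + 0.6403 * 43.5364 = 180.6431

180.6431 units


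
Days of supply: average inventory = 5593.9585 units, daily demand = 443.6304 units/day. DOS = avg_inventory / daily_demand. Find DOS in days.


DOS = 5593.9585 / 443.6304 = 12.6095

12.6095 days


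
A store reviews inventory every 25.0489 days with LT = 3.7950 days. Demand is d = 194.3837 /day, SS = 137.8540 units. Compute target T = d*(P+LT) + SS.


P + LT = 28.8439
d*(P+LT) = 194.3837 * 28.8439 = 5606.7840
T = 5606.7840 + 137.8540 = 5744.6380

5744.6380 units


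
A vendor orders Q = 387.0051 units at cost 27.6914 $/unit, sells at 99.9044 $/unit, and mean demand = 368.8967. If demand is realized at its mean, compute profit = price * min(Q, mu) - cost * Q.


Sales at mu = min(387.0051, 368.8967) = 368.8967
Revenue = 99.9044 * 368.8967 = 36854.4035
Total cost = 27.6914 * 387.0051 = 10716.7130
Profit = 36854.4035 - 10716.7130 = 26137.6904

26137.6904 $


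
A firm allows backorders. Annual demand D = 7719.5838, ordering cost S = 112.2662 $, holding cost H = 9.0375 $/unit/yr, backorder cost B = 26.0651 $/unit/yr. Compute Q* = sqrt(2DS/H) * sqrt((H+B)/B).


sqrt(2DS/H) = 437.9377
sqrt((H+B)/B) = 1.1605
Q* = 437.9377 * 1.1605 = 508.2206

508.2206 units


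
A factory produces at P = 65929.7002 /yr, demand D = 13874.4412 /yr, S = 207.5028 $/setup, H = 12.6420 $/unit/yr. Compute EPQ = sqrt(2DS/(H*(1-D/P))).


1 - D/P = 1 - 0.2104 = 0.7896
H*(1-D/P) = 9.9816
2DS = 5757970.7949
EPQ = sqrt(576859.6485) = 759.5128

759.5128 units


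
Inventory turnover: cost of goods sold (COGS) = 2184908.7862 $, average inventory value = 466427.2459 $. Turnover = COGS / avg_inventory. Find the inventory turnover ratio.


Turnover = 2184908.7862 / 466427.2459 = 4.6844

4.6844


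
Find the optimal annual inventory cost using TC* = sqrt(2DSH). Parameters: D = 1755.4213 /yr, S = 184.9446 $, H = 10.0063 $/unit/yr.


2*D*S*H = 6497204.4649
TC* = sqrt(6497204.4649) = 2548.9614

2548.9614 $/yr


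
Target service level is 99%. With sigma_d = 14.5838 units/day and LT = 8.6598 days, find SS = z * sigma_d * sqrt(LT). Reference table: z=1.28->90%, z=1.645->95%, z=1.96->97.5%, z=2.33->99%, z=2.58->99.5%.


From the table, SL = 99% corresponds to z = 2.33
sqrt(LT) = sqrt(8.6598) = 2.9428
SS = 2.33 * 14.5838 * 2.9428 = 99.9955

99.9955 units


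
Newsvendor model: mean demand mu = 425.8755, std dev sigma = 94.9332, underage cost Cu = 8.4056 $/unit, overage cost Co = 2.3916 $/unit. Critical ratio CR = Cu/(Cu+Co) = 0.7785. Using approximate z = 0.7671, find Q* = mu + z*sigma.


CR = Cu/(Cu+Co) = 8.4056/(8.4056+2.3916) = 0.7785
z = 0.7671
Q* = 425.8755 + 0.7671 * 94.9332 = 498.6988

498.6988 units


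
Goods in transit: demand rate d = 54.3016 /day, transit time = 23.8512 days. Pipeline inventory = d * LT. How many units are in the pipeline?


Pipeline = 54.3016 * 23.8512 = 1295.1583

1295.1583 units


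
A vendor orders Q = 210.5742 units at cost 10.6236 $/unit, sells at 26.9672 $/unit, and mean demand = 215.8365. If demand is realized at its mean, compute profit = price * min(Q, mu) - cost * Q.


Sales at mu = min(210.5742, 215.8365) = 210.5742
Revenue = 26.9672 * 210.5742 = 5678.5966
Total cost = 10.6236 * 210.5742 = 2237.0561
Profit = 5678.5966 - 2237.0561 = 3441.5405

3441.5405 $


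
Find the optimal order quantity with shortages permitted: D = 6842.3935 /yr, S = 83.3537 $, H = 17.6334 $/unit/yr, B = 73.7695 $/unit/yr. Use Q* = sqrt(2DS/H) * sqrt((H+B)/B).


sqrt(2DS/H) = 254.3393
sqrt((H+B)/B) = 1.1131
Q* = 254.3393 * 1.1131 = 283.1099

283.1099 units


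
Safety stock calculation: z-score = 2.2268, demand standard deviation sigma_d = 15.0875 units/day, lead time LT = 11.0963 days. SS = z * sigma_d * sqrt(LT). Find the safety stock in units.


sqrt(LT) = sqrt(11.0963) = 3.3311
SS = 2.2268 * 15.0875 * 3.3311 = 111.9148

111.9148 units


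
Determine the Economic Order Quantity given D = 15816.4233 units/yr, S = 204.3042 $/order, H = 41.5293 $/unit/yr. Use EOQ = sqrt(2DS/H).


2*D*S = 2 * 15816.4233 * 204.3042 = 6462723.4183
2*D*S/H = 155618.4048
EOQ = sqrt(155618.4048) = 394.4850

394.4850 units


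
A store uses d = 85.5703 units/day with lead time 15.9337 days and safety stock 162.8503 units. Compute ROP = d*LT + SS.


d*LT = 85.5703 * 15.9337 = 1363.4515
ROP = 1363.4515 + 162.8503 = 1526.3018

1526.3018 units


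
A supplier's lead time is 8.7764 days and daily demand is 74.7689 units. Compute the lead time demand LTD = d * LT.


LTD = 74.7689 * 8.7764 = 656.2018

656.2018 units


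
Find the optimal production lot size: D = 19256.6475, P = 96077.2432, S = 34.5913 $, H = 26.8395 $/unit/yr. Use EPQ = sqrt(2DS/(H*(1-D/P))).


1 - D/P = 1 - 0.2004 = 0.7996
H*(1-D/P) = 21.4601
2DS = 1332224.9413
EPQ = sqrt(62079.1843) = 249.1569

249.1569 units


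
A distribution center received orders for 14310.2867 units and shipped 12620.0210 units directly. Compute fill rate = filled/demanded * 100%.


FR = 12620.0210 / 14310.2867 * 100 = 88.1885

88.1885%


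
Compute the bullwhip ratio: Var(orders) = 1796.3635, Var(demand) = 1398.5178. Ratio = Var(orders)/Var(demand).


BW = 1796.3635 / 1398.5178 = 1.2845

1.2845
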